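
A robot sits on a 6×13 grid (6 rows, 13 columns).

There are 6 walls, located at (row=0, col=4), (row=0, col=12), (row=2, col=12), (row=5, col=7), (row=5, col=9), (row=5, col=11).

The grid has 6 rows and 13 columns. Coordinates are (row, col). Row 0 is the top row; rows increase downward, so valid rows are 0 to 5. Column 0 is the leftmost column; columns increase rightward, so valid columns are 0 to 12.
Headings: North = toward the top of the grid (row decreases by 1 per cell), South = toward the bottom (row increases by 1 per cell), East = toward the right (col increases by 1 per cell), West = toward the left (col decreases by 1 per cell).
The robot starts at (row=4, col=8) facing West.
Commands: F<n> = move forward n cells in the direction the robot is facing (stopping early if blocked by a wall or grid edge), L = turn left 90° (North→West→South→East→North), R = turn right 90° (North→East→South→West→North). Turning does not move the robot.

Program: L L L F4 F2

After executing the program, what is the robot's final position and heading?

Answer: Final position: (row=0, col=8), facing North

Derivation:
Start: (row=4, col=8), facing West
  L: turn left, now facing South
  L: turn left, now facing East
  L: turn left, now facing North
  F4: move forward 4, now at (row=0, col=8)
  F2: move forward 0/2 (blocked), now at (row=0, col=8)
Final: (row=0, col=8), facing North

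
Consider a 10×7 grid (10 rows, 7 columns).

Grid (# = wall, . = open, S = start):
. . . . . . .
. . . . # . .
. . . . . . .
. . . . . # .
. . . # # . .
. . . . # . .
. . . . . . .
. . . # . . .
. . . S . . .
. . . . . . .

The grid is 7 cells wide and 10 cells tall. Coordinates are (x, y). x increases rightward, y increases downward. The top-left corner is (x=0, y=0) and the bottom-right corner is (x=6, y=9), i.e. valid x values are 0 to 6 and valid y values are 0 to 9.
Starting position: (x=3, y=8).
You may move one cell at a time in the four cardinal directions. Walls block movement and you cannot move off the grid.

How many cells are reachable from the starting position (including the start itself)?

Answer: Reachable cells: 64

Derivation:
BFS flood-fill from (x=3, y=8):
  Distance 0: (x=3, y=8)
  Distance 1: (x=2, y=8), (x=4, y=8), (x=3, y=9)
  Distance 2: (x=2, y=7), (x=4, y=7), (x=1, y=8), (x=5, y=8), (x=2, y=9), (x=4, y=9)
  Distance 3: (x=2, y=6), (x=4, y=6), (x=1, y=7), (x=5, y=7), (x=0, y=8), (x=6, y=8), (x=1, y=9), (x=5, y=9)
  Distance 4: (x=2, y=5), (x=1, y=6), (x=3, y=6), (x=5, y=6), (x=0, y=7), (x=6, y=7), (x=0, y=9), (x=6, y=9)
  Distance 5: (x=2, y=4), (x=1, y=5), (x=3, y=5), (x=5, y=5), (x=0, y=6), (x=6, y=6)
  Distance 6: (x=2, y=3), (x=1, y=4), (x=5, y=4), (x=0, y=5), (x=6, y=5)
  Distance 7: (x=2, y=2), (x=1, y=3), (x=3, y=3), (x=0, y=4), (x=6, y=4)
  Distance 8: (x=2, y=1), (x=1, y=2), (x=3, y=2), (x=0, y=3), (x=4, y=3), (x=6, y=3)
  Distance 9: (x=2, y=0), (x=1, y=1), (x=3, y=1), (x=0, y=2), (x=4, y=2), (x=6, y=2)
  Distance 10: (x=1, y=0), (x=3, y=0), (x=0, y=1), (x=6, y=1), (x=5, y=2)
  Distance 11: (x=0, y=0), (x=4, y=0), (x=6, y=0), (x=5, y=1)
  Distance 12: (x=5, y=0)
Total reachable: 64 (grid has 64 open cells total)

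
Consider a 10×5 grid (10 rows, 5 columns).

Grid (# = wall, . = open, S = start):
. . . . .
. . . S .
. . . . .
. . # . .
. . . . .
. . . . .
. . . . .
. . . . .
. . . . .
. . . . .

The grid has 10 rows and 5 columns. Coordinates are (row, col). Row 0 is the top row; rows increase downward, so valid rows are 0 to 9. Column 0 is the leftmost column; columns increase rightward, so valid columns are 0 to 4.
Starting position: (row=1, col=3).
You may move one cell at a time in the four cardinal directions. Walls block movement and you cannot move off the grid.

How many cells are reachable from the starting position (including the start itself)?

Answer: Reachable cells: 49

Derivation:
BFS flood-fill from (row=1, col=3):
  Distance 0: (row=1, col=3)
  Distance 1: (row=0, col=3), (row=1, col=2), (row=1, col=4), (row=2, col=3)
  Distance 2: (row=0, col=2), (row=0, col=4), (row=1, col=1), (row=2, col=2), (row=2, col=4), (row=3, col=3)
  Distance 3: (row=0, col=1), (row=1, col=0), (row=2, col=1), (row=3, col=4), (row=4, col=3)
  Distance 4: (row=0, col=0), (row=2, col=0), (row=3, col=1), (row=4, col=2), (row=4, col=4), (row=5, col=3)
  Distance 5: (row=3, col=0), (row=4, col=1), (row=5, col=2), (row=5, col=4), (row=6, col=3)
  Distance 6: (row=4, col=0), (row=5, col=1), (row=6, col=2), (row=6, col=4), (row=7, col=3)
  Distance 7: (row=5, col=0), (row=6, col=1), (row=7, col=2), (row=7, col=4), (row=8, col=3)
  Distance 8: (row=6, col=0), (row=7, col=1), (row=8, col=2), (row=8, col=4), (row=9, col=3)
  Distance 9: (row=7, col=0), (row=8, col=1), (row=9, col=2), (row=9, col=4)
  Distance 10: (row=8, col=0), (row=9, col=1)
  Distance 11: (row=9, col=0)
Total reachable: 49 (grid has 49 open cells total)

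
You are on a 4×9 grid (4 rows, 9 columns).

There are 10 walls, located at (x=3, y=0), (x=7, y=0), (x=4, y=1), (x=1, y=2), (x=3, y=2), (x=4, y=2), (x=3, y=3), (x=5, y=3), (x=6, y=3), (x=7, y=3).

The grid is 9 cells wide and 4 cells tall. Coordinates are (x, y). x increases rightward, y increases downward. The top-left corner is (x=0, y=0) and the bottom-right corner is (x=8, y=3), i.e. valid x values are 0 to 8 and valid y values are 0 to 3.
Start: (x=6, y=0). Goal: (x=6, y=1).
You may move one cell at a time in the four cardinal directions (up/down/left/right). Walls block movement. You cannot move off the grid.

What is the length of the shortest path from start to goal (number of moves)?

BFS from (x=6, y=0) until reaching (x=6, y=1):
  Distance 0: (x=6, y=0)
  Distance 1: (x=5, y=0), (x=6, y=1)  <- goal reached here
One shortest path (1 moves): (x=6, y=0) -> (x=6, y=1)

Answer: Shortest path length: 1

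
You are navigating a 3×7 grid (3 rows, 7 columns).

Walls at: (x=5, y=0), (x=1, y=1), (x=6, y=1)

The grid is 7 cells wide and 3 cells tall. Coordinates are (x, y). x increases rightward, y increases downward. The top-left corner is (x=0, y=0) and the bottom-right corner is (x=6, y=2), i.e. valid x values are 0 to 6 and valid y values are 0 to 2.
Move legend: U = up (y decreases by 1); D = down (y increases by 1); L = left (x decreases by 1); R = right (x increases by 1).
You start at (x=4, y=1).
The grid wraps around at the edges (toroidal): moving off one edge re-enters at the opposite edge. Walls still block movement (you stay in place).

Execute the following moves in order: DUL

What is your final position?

Answer: Final position: (x=3, y=1)

Derivation:
Start: (x=4, y=1)
  D (down): (x=4, y=1) -> (x=4, y=2)
  U (up): (x=4, y=2) -> (x=4, y=1)
  L (left): (x=4, y=1) -> (x=3, y=1)
Final: (x=3, y=1)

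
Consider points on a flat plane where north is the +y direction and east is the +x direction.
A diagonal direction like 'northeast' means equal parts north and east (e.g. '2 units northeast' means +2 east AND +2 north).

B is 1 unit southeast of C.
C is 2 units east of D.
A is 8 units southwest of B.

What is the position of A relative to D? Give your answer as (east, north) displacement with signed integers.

Answer: A is at (east=-5, north=-9) relative to D.

Derivation:
Place D at the origin (east=0, north=0).
  C is 2 units east of D: delta (east=+2, north=+0); C at (east=2, north=0).
  B is 1 unit southeast of C: delta (east=+1, north=-1); B at (east=3, north=-1).
  A is 8 units southwest of B: delta (east=-8, north=-8); A at (east=-5, north=-9).
Therefore A relative to D: (east=-5, north=-9).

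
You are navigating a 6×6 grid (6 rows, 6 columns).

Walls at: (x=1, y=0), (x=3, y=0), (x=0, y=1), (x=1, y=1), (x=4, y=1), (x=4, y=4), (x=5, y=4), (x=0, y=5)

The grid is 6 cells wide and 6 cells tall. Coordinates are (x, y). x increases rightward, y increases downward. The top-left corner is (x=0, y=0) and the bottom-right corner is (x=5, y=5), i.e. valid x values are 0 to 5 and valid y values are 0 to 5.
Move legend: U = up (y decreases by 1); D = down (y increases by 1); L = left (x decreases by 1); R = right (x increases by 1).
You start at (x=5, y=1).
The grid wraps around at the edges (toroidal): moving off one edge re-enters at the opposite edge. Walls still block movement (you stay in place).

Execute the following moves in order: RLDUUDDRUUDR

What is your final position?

Answer: Final position: (x=1, y=3)

Derivation:
Start: (x=5, y=1)
  R (right): blocked, stay at (x=5, y=1)
  L (left): blocked, stay at (x=5, y=1)
  D (down): (x=5, y=1) -> (x=5, y=2)
  U (up): (x=5, y=2) -> (x=5, y=1)
  U (up): (x=5, y=1) -> (x=5, y=0)
  D (down): (x=5, y=0) -> (x=5, y=1)
  D (down): (x=5, y=1) -> (x=5, y=2)
  R (right): (x=5, y=2) -> (x=0, y=2)
  U (up): blocked, stay at (x=0, y=2)
  U (up): blocked, stay at (x=0, y=2)
  D (down): (x=0, y=2) -> (x=0, y=3)
  R (right): (x=0, y=3) -> (x=1, y=3)
Final: (x=1, y=3)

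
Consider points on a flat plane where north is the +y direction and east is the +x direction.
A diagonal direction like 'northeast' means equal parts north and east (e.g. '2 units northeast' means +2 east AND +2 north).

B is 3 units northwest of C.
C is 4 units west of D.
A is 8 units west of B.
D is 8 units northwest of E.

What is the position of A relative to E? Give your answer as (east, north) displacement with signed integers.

Answer: A is at (east=-23, north=11) relative to E.

Derivation:
Place E at the origin (east=0, north=0).
  D is 8 units northwest of E: delta (east=-8, north=+8); D at (east=-8, north=8).
  C is 4 units west of D: delta (east=-4, north=+0); C at (east=-12, north=8).
  B is 3 units northwest of C: delta (east=-3, north=+3); B at (east=-15, north=11).
  A is 8 units west of B: delta (east=-8, north=+0); A at (east=-23, north=11).
Therefore A relative to E: (east=-23, north=11).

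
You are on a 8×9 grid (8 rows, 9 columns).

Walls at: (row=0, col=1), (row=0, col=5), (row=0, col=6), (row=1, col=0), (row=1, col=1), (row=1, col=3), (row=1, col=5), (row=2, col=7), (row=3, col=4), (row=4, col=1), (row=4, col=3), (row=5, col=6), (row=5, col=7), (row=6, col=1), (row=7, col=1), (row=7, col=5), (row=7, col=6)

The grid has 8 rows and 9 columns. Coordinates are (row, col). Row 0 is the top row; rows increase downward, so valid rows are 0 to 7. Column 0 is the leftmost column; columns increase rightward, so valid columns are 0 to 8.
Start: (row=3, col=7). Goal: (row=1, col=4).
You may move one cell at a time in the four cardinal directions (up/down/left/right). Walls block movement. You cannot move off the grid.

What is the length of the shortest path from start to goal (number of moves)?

Answer: Shortest path length: 5

Derivation:
BFS from (row=3, col=7) until reaching (row=1, col=4):
  Distance 0: (row=3, col=7)
  Distance 1: (row=3, col=6), (row=3, col=8), (row=4, col=7)
  Distance 2: (row=2, col=6), (row=2, col=8), (row=3, col=5), (row=4, col=6), (row=4, col=8)
  Distance 3: (row=1, col=6), (row=1, col=8), (row=2, col=5), (row=4, col=5), (row=5, col=8)
  Distance 4: (row=0, col=8), (row=1, col=7), (row=2, col=4), (row=4, col=4), (row=5, col=5), (row=6, col=8)
  Distance 5: (row=0, col=7), (row=1, col=4), (row=2, col=3), (row=5, col=4), (row=6, col=5), (row=6, col=7), (row=7, col=8)  <- goal reached here
One shortest path (5 moves): (row=3, col=7) -> (row=3, col=6) -> (row=3, col=5) -> (row=2, col=5) -> (row=2, col=4) -> (row=1, col=4)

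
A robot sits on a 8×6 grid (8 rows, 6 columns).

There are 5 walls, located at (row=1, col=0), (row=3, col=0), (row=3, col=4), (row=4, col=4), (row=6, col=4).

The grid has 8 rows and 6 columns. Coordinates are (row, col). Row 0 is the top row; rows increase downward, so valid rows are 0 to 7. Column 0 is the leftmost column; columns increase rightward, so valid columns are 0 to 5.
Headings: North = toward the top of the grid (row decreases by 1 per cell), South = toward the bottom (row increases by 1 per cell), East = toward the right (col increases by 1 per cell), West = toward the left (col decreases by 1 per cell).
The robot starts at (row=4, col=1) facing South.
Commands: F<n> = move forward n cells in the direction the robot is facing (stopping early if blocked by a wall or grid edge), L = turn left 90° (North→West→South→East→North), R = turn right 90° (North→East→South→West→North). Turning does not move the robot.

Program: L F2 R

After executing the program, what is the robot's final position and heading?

Answer: Final position: (row=4, col=3), facing South

Derivation:
Start: (row=4, col=1), facing South
  L: turn left, now facing East
  F2: move forward 2, now at (row=4, col=3)
  R: turn right, now facing South
Final: (row=4, col=3), facing South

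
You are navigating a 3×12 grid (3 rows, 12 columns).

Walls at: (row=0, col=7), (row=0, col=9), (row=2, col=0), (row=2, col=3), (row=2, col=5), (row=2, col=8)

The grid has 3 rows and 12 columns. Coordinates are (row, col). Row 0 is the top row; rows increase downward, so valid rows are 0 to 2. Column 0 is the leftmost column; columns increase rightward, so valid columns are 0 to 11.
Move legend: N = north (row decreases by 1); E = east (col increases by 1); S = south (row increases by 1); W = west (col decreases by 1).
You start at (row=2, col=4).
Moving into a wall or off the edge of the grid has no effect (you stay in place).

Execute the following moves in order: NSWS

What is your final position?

Answer: Final position: (row=2, col=4)

Derivation:
Start: (row=2, col=4)
  N (north): (row=2, col=4) -> (row=1, col=4)
  S (south): (row=1, col=4) -> (row=2, col=4)
  W (west): blocked, stay at (row=2, col=4)
  S (south): blocked, stay at (row=2, col=4)
Final: (row=2, col=4)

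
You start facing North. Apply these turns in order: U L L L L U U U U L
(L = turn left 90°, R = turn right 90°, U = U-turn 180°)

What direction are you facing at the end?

Answer: Final heading: East

Derivation:
Start: North
  U (U-turn (180°)) -> South
  L (left (90° counter-clockwise)) -> East
  L (left (90° counter-clockwise)) -> North
  L (left (90° counter-clockwise)) -> West
  L (left (90° counter-clockwise)) -> South
  U (U-turn (180°)) -> North
  U (U-turn (180°)) -> South
  U (U-turn (180°)) -> North
  U (U-turn (180°)) -> South
  L (left (90° counter-clockwise)) -> East
Final: East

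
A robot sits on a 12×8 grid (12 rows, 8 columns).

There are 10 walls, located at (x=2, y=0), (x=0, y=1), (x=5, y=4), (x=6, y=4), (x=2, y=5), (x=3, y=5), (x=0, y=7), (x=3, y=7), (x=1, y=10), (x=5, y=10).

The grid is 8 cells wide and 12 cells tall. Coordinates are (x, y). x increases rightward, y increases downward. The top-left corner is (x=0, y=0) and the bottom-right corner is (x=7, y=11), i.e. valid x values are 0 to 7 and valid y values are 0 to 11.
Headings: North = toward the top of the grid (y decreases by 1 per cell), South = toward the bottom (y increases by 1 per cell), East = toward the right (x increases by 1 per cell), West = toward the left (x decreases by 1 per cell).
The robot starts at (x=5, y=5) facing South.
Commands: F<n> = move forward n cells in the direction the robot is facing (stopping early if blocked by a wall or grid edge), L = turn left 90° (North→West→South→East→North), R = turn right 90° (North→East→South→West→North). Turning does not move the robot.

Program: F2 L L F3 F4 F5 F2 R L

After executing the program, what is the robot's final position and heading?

Start: (x=5, y=5), facing South
  F2: move forward 2, now at (x=5, y=7)
  L: turn left, now facing East
  L: turn left, now facing North
  F3: move forward 2/3 (blocked), now at (x=5, y=5)
  F4: move forward 0/4 (blocked), now at (x=5, y=5)
  F5: move forward 0/5 (blocked), now at (x=5, y=5)
  F2: move forward 0/2 (blocked), now at (x=5, y=5)
  R: turn right, now facing East
  L: turn left, now facing North
Final: (x=5, y=5), facing North

Answer: Final position: (x=5, y=5), facing North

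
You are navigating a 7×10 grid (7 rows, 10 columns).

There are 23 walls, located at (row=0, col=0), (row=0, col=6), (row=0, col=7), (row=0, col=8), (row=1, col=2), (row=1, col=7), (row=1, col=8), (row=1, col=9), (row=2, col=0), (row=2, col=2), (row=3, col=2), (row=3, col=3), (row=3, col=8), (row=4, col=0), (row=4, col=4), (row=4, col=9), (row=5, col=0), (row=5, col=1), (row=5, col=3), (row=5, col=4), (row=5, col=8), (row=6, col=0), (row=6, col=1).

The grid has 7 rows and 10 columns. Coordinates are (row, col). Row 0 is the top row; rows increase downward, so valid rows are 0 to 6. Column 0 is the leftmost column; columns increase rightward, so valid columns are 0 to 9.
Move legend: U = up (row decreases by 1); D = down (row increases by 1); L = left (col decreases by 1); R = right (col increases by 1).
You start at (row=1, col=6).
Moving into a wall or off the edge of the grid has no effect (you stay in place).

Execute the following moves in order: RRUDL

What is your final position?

Start: (row=1, col=6)
  R (right): blocked, stay at (row=1, col=6)
  R (right): blocked, stay at (row=1, col=6)
  U (up): blocked, stay at (row=1, col=6)
  D (down): (row=1, col=6) -> (row=2, col=6)
  L (left): (row=2, col=6) -> (row=2, col=5)
Final: (row=2, col=5)

Answer: Final position: (row=2, col=5)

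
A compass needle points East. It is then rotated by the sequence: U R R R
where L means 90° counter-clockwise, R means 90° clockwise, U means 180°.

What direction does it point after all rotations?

Start: East
  U (U-turn (180°)) -> West
  R (right (90° clockwise)) -> North
  R (right (90° clockwise)) -> East
  R (right (90° clockwise)) -> South
Final: South

Answer: Final heading: South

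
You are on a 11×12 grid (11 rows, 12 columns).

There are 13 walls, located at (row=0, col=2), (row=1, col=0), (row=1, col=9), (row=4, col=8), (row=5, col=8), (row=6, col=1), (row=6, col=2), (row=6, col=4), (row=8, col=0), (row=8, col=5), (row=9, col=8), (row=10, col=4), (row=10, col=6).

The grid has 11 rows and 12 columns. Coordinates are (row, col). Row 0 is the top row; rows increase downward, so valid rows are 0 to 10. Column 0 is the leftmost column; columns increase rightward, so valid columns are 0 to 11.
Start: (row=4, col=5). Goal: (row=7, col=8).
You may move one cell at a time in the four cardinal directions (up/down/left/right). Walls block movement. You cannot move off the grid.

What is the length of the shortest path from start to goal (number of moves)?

BFS from (row=4, col=5) until reaching (row=7, col=8):
  Distance 0: (row=4, col=5)
  Distance 1: (row=3, col=5), (row=4, col=4), (row=4, col=6), (row=5, col=5)
  Distance 2: (row=2, col=5), (row=3, col=4), (row=3, col=6), (row=4, col=3), (row=4, col=7), (row=5, col=4), (row=5, col=6), (row=6, col=5)
  Distance 3: (row=1, col=5), (row=2, col=4), (row=2, col=6), (row=3, col=3), (row=3, col=7), (row=4, col=2), (row=5, col=3), (row=5, col=7), (row=6, col=6), (row=7, col=5)
  Distance 4: (row=0, col=5), (row=1, col=4), (row=1, col=6), (row=2, col=3), (row=2, col=7), (row=3, col=2), (row=3, col=8), (row=4, col=1), (row=5, col=2), (row=6, col=3), (row=6, col=7), (row=7, col=4), (row=7, col=6)
  Distance 5: (row=0, col=4), (row=0, col=6), (row=1, col=3), (row=1, col=7), (row=2, col=2), (row=2, col=8), (row=3, col=1), (row=3, col=9), (row=4, col=0), (row=5, col=1), (row=6, col=8), (row=7, col=3), (row=7, col=7), (row=8, col=4), (row=8, col=6)
  Distance 6: (row=0, col=3), (row=0, col=7), (row=1, col=2), (row=1, col=8), (row=2, col=1), (row=2, col=9), (row=3, col=0), (row=3, col=10), (row=4, col=9), (row=5, col=0), (row=6, col=9), (row=7, col=2), (row=7, col=8), (row=8, col=3), (row=8, col=7), (row=9, col=4), (row=9, col=6)  <- goal reached here
One shortest path (6 moves): (row=4, col=5) -> (row=4, col=6) -> (row=4, col=7) -> (row=5, col=7) -> (row=6, col=7) -> (row=6, col=8) -> (row=7, col=8)

Answer: Shortest path length: 6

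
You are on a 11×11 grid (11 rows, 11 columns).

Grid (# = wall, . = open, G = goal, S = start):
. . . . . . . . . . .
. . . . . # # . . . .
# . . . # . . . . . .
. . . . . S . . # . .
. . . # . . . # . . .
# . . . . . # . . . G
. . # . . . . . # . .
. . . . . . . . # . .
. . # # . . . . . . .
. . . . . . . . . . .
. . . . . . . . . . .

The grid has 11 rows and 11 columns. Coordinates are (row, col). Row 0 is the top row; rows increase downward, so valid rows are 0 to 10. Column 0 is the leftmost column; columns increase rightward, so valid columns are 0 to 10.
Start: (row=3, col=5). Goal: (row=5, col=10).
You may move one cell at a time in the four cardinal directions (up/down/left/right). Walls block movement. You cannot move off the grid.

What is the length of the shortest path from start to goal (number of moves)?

BFS from (row=3, col=5) until reaching (row=5, col=10):
  Distance 0: (row=3, col=5)
  Distance 1: (row=2, col=5), (row=3, col=4), (row=3, col=6), (row=4, col=5)
  Distance 2: (row=2, col=6), (row=3, col=3), (row=3, col=7), (row=4, col=4), (row=4, col=6), (row=5, col=5)
  Distance 3: (row=2, col=3), (row=2, col=7), (row=3, col=2), (row=5, col=4), (row=6, col=5)
  Distance 4: (row=1, col=3), (row=1, col=7), (row=2, col=2), (row=2, col=8), (row=3, col=1), (row=4, col=2), (row=5, col=3), (row=6, col=4), (row=6, col=6), (row=7, col=5)
  Distance 5: (row=0, col=3), (row=0, col=7), (row=1, col=2), (row=1, col=4), (row=1, col=8), (row=2, col=1), (row=2, col=9), (row=3, col=0), (row=4, col=1), (row=5, col=2), (row=6, col=3), (row=6, col=7), (row=7, col=4), (row=7, col=6), (row=8, col=5)
  Distance 6: (row=0, col=2), (row=0, col=4), (row=0, col=6), (row=0, col=8), (row=1, col=1), (row=1, col=9), (row=2, col=10), (row=3, col=9), (row=4, col=0), (row=5, col=1), (row=5, col=7), (row=7, col=3), (row=7, col=7), (row=8, col=4), (row=8, col=6), (row=9, col=5)
  Distance 7: (row=0, col=1), (row=0, col=5), (row=0, col=9), (row=1, col=0), (row=1, col=10), (row=3, col=10), (row=4, col=9), (row=5, col=8), (row=6, col=1), (row=7, col=2), (row=8, col=7), (row=9, col=4), (row=9, col=6), (row=10, col=5)
  Distance 8: (row=0, col=0), (row=0, col=10), (row=4, col=8), (row=4, col=10), (row=5, col=9), (row=6, col=0), (row=7, col=1), (row=8, col=8), (row=9, col=3), (row=9, col=7), (row=10, col=4), (row=10, col=6)
  Distance 9: (row=5, col=10), (row=6, col=9), (row=7, col=0), (row=8, col=1), (row=8, col=9), (row=9, col=2), (row=9, col=8), (row=10, col=3), (row=10, col=7)  <- goal reached here
One shortest path (9 moves): (row=3, col=5) -> (row=3, col=6) -> (row=3, col=7) -> (row=2, col=7) -> (row=2, col=8) -> (row=2, col=9) -> (row=2, col=10) -> (row=3, col=10) -> (row=4, col=10) -> (row=5, col=10)

Answer: Shortest path length: 9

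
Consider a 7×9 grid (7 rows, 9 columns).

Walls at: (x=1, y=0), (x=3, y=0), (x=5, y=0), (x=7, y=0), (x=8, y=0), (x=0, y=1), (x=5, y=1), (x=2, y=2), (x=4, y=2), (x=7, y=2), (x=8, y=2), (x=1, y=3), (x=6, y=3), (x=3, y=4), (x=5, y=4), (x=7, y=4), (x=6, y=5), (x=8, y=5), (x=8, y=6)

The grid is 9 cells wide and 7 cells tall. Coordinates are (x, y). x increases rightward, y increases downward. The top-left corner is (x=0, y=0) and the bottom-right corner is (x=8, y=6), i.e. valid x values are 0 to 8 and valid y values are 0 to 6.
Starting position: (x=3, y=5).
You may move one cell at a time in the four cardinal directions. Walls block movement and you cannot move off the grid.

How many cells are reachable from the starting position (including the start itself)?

Answer: Reachable cells: 39

Derivation:
BFS flood-fill from (x=3, y=5):
  Distance 0: (x=3, y=5)
  Distance 1: (x=2, y=5), (x=4, y=5), (x=3, y=6)
  Distance 2: (x=2, y=4), (x=4, y=4), (x=1, y=5), (x=5, y=5), (x=2, y=6), (x=4, y=6)
  Distance 3: (x=2, y=3), (x=4, y=3), (x=1, y=4), (x=0, y=5), (x=1, y=6), (x=5, y=6)
  Distance 4: (x=3, y=3), (x=5, y=3), (x=0, y=4), (x=0, y=6), (x=6, y=6)
  Distance 5: (x=3, y=2), (x=5, y=2), (x=0, y=3), (x=7, y=6)
  Distance 6: (x=3, y=1), (x=0, y=2), (x=6, y=2), (x=7, y=5)
  Distance 7: (x=2, y=1), (x=4, y=1), (x=6, y=1), (x=1, y=2)
  Distance 8: (x=2, y=0), (x=4, y=0), (x=6, y=0), (x=1, y=1), (x=7, y=1)
  Distance 9: (x=8, y=1)
Total reachable: 39 (grid has 44 open cells total)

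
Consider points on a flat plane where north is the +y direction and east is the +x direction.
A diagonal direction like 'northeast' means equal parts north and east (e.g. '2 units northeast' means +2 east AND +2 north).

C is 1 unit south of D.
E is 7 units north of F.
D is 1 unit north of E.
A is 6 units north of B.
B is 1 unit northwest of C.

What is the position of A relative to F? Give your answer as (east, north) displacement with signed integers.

Place F at the origin (east=0, north=0).
  E is 7 units north of F: delta (east=+0, north=+7); E at (east=0, north=7).
  D is 1 unit north of E: delta (east=+0, north=+1); D at (east=0, north=8).
  C is 1 unit south of D: delta (east=+0, north=-1); C at (east=0, north=7).
  B is 1 unit northwest of C: delta (east=-1, north=+1); B at (east=-1, north=8).
  A is 6 units north of B: delta (east=+0, north=+6); A at (east=-1, north=14).
Therefore A relative to F: (east=-1, north=14).

Answer: A is at (east=-1, north=14) relative to F.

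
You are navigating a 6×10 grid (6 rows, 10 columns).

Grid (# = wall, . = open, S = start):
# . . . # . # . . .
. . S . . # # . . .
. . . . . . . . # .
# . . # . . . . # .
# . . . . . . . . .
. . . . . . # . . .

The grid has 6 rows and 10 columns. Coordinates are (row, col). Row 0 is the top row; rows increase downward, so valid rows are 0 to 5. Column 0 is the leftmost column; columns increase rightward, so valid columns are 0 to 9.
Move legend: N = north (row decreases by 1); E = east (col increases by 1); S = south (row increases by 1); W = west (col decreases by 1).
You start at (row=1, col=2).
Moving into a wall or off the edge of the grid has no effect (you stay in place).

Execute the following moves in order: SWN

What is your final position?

Answer: Final position: (row=1, col=1)

Derivation:
Start: (row=1, col=2)
  S (south): (row=1, col=2) -> (row=2, col=2)
  W (west): (row=2, col=2) -> (row=2, col=1)
  N (north): (row=2, col=1) -> (row=1, col=1)
Final: (row=1, col=1)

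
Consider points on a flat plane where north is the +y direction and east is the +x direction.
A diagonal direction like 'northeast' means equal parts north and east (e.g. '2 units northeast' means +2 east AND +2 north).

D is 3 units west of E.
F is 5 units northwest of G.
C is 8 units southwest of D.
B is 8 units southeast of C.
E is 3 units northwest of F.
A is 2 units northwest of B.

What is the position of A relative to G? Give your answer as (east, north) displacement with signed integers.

Place G at the origin (east=0, north=0).
  F is 5 units northwest of G: delta (east=-5, north=+5); F at (east=-5, north=5).
  E is 3 units northwest of F: delta (east=-3, north=+3); E at (east=-8, north=8).
  D is 3 units west of E: delta (east=-3, north=+0); D at (east=-11, north=8).
  C is 8 units southwest of D: delta (east=-8, north=-8); C at (east=-19, north=0).
  B is 8 units southeast of C: delta (east=+8, north=-8); B at (east=-11, north=-8).
  A is 2 units northwest of B: delta (east=-2, north=+2); A at (east=-13, north=-6).
Therefore A relative to G: (east=-13, north=-6).

Answer: A is at (east=-13, north=-6) relative to G.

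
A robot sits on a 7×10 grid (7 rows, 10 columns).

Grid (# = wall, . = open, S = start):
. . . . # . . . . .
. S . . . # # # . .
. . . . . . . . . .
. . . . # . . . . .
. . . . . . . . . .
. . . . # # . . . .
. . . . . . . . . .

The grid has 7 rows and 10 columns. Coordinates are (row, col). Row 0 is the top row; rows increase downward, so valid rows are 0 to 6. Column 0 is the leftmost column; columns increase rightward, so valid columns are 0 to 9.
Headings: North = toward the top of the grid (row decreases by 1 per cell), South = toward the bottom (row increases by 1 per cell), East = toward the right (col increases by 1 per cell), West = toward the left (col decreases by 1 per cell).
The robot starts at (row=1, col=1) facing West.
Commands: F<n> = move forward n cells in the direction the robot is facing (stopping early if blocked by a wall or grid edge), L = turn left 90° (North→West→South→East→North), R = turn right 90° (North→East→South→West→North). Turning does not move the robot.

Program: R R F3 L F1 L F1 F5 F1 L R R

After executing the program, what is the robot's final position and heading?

Answer: Final position: (row=1, col=0), facing North

Derivation:
Start: (row=1, col=1), facing West
  R: turn right, now facing North
  R: turn right, now facing East
  F3: move forward 3, now at (row=1, col=4)
  L: turn left, now facing North
  F1: move forward 0/1 (blocked), now at (row=1, col=4)
  L: turn left, now facing West
  F1: move forward 1, now at (row=1, col=3)
  F5: move forward 3/5 (blocked), now at (row=1, col=0)
  F1: move forward 0/1 (blocked), now at (row=1, col=0)
  L: turn left, now facing South
  R: turn right, now facing West
  R: turn right, now facing North
Final: (row=1, col=0), facing North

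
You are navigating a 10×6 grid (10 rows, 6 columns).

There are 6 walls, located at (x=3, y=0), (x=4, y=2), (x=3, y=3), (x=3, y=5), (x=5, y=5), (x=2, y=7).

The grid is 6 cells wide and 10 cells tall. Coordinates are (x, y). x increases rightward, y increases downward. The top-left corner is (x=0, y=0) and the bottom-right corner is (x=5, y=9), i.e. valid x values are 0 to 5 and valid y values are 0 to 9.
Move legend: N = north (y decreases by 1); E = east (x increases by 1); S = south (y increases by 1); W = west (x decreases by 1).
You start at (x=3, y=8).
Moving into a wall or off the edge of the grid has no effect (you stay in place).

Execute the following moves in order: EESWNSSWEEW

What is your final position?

Answer: Final position: (x=4, y=9)

Derivation:
Start: (x=3, y=8)
  E (east): (x=3, y=8) -> (x=4, y=8)
  E (east): (x=4, y=8) -> (x=5, y=8)
  S (south): (x=5, y=8) -> (x=5, y=9)
  W (west): (x=5, y=9) -> (x=4, y=9)
  N (north): (x=4, y=9) -> (x=4, y=8)
  S (south): (x=4, y=8) -> (x=4, y=9)
  S (south): blocked, stay at (x=4, y=9)
  W (west): (x=4, y=9) -> (x=3, y=9)
  E (east): (x=3, y=9) -> (x=4, y=9)
  E (east): (x=4, y=9) -> (x=5, y=9)
  W (west): (x=5, y=9) -> (x=4, y=9)
Final: (x=4, y=9)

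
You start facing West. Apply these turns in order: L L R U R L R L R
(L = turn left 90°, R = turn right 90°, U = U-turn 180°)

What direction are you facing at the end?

Answer: Final heading: East

Derivation:
Start: West
  L (left (90° counter-clockwise)) -> South
  L (left (90° counter-clockwise)) -> East
  R (right (90° clockwise)) -> South
  U (U-turn (180°)) -> North
  R (right (90° clockwise)) -> East
  L (left (90° counter-clockwise)) -> North
  R (right (90° clockwise)) -> East
  L (left (90° counter-clockwise)) -> North
  R (right (90° clockwise)) -> East
Final: East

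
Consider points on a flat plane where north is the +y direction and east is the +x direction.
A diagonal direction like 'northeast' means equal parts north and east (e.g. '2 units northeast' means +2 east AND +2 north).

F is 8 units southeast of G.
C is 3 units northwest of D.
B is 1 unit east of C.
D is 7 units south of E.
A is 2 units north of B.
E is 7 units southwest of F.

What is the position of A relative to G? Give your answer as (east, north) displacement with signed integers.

Answer: A is at (east=-1, north=-17) relative to G.

Derivation:
Place G at the origin (east=0, north=0).
  F is 8 units southeast of G: delta (east=+8, north=-8); F at (east=8, north=-8).
  E is 7 units southwest of F: delta (east=-7, north=-7); E at (east=1, north=-15).
  D is 7 units south of E: delta (east=+0, north=-7); D at (east=1, north=-22).
  C is 3 units northwest of D: delta (east=-3, north=+3); C at (east=-2, north=-19).
  B is 1 unit east of C: delta (east=+1, north=+0); B at (east=-1, north=-19).
  A is 2 units north of B: delta (east=+0, north=+2); A at (east=-1, north=-17).
Therefore A relative to G: (east=-1, north=-17).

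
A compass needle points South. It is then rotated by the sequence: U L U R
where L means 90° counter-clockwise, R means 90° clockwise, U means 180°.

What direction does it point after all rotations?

Start: South
  U (U-turn (180°)) -> North
  L (left (90° counter-clockwise)) -> West
  U (U-turn (180°)) -> East
  R (right (90° clockwise)) -> South
Final: South

Answer: Final heading: South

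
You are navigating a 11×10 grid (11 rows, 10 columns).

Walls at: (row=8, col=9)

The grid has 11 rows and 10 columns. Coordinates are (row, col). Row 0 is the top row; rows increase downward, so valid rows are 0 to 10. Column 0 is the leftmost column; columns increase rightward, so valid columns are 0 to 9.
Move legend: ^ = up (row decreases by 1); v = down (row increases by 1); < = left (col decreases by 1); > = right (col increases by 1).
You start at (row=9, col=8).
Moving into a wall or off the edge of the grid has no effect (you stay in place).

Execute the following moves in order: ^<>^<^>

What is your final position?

Start: (row=9, col=8)
  ^ (up): (row=9, col=8) -> (row=8, col=8)
  < (left): (row=8, col=8) -> (row=8, col=7)
  > (right): (row=8, col=7) -> (row=8, col=8)
  ^ (up): (row=8, col=8) -> (row=7, col=8)
  < (left): (row=7, col=8) -> (row=7, col=7)
  ^ (up): (row=7, col=7) -> (row=6, col=7)
  > (right): (row=6, col=7) -> (row=6, col=8)
Final: (row=6, col=8)

Answer: Final position: (row=6, col=8)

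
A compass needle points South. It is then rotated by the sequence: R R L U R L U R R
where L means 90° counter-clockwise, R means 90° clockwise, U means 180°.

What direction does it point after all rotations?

Answer: Final heading: East

Derivation:
Start: South
  R (right (90° clockwise)) -> West
  R (right (90° clockwise)) -> North
  L (left (90° counter-clockwise)) -> West
  U (U-turn (180°)) -> East
  R (right (90° clockwise)) -> South
  L (left (90° counter-clockwise)) -> East
  U (U-turn (180°)) -> West
  R (right (90° clockwise)) -> North
  R (right (90° clockwise)) -> East
Final: East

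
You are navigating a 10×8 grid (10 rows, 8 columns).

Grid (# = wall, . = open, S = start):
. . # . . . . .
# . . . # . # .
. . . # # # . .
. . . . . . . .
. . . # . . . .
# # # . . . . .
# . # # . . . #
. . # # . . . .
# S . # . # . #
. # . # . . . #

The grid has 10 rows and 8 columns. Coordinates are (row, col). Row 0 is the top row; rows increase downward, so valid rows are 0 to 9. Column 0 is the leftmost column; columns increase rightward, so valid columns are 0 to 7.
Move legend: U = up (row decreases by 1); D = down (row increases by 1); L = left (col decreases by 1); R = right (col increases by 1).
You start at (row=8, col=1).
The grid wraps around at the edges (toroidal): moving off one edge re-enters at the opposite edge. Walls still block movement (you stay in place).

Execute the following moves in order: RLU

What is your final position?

Answer: Final position: (row=7, col=1)

Derivation:
Start: (row=8, col=1)
  R (right): (row=8, col=1) -> (row=8, col=2)
  L (left): (row=8, col=2) -> (row=8, col=1)
  U (up): (row=8, col=1) -> (row=7, col=1)
Final: (row=7, col=1)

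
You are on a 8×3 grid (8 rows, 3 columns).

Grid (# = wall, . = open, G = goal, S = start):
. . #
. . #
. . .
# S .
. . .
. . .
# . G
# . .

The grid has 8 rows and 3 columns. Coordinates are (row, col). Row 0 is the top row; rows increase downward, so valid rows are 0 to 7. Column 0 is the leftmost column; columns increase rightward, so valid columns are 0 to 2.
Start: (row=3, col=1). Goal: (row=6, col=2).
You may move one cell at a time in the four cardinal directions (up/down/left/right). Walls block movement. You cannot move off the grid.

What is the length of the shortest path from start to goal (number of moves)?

Answer: Shortest path length: 4

Derivation:
BFS from (row=3, col=1) until reaching (row=6, col=2):
  Distance 0: (row=3, col=1)
  Distance 1: (row=2, col=1), (row=3, col=2), (row=4, col=1)
  Distance 2: (row=1, col=1), (row=2, col=0), (row=2, col=2), (row=4, col=0), (row=4, col=2), (row=5, col=1)
  Distance 3: (row=0, col=1), (row=1, col=0), (row=5, col=0), (row=5, col=2), (row=6, col=1)
  Distance 4: (row=0, col=0), (row=6, col=2), (row=7, col=1)  <- goal reached here
One shortest path (4 moves): (row=3, col=1) -> (row=3, col=2) -> (row=4, col=2) -> (row=5, col=2) -> (row=6, col=2)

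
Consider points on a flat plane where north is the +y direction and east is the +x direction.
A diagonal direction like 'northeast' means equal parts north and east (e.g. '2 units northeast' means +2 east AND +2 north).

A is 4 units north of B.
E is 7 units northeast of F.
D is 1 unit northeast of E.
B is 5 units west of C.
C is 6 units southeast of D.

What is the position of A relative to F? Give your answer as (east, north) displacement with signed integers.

Answer: A is at (east=9, north=6) relative to F.

Derivation:
Place F at the origin (east=0, north=0).
  E is 7 units northeast of F: delta (east=+7, north=+7); E at (east=7, north=7).
  D is 1 unit northeast of E: delta (east=+1, north=+1); D at (east=8, north=8).
  C is 6 units southeast of D: delta (east=+6, north=-6); C at (east=14, north=2).
  B is 5 units west of C: delta (east=-5, north=+0); B at (east=9, north=2).
  A is 4 units north of B: delta (east=+0, north=+4); A at (east=9, north=6).
Therefore A relative to F: (east=9, north=6).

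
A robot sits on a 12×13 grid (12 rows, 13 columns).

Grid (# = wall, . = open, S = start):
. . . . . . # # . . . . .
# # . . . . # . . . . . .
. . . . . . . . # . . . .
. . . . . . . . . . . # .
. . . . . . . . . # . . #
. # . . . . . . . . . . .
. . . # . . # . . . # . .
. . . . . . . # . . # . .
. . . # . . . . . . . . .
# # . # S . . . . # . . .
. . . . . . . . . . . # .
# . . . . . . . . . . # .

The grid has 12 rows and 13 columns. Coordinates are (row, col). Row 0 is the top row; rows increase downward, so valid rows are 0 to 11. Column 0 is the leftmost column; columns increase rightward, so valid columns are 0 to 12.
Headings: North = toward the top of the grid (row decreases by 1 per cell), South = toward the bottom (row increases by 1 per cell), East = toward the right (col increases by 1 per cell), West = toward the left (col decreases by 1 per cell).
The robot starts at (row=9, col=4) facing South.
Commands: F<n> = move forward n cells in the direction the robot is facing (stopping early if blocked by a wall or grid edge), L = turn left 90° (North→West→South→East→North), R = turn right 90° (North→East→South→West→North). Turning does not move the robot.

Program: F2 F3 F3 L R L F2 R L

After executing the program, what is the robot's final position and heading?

Start: (row=9, col=4), facing South
  F2: move forward 2, now at (row=11, col=4)
  F3: move forward 0/3 (blocked), now at (row=11, col=4)
  F3: move forward 0/3 (blocked), now at (row=11, col=4)
  L: turn left, now facing East
  R: turn right, now facing South
  L: turn left, now facing East
  F2: move forward 2, now at (row=11, col=6)
  R: turn right, now facing South
  L: turn left, now facing East
Final: (row=11, col=6), facing East

Answer: Final position: (row=11, col=6), facing East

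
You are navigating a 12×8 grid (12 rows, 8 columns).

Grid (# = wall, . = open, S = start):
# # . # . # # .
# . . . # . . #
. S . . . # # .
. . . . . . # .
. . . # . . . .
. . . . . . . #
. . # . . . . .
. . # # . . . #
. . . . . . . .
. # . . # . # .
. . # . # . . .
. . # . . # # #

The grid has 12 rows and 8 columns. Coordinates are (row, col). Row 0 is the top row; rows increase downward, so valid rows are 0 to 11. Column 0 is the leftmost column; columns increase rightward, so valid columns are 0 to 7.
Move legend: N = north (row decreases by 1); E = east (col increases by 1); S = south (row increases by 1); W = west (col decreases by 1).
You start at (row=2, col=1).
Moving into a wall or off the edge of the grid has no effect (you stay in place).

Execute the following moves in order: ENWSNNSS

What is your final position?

Start: (row=2, col=1)
  E (east): (row=2, col=1) -> (row=2, col=2)
  N (north): (row=2, col=2) -> (row=1, col=2)
  W (west): (row=1, col=2) -> (row=1, col=1)
  S (south): (row=1, col=1) -> (row=2, col=1)
  N (north): (row=2, col=1) -> (row=1, col=1)
  N (north): blocked, stay at (row=1, col=1)
  S (south): (row=1, col=1) -> (row=2, col=1)
  S (south): (row=2, col=1) -> (row=3, col=1)
Final: (row=3, col=1)

Answer: Final position: (row=3, col=1)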